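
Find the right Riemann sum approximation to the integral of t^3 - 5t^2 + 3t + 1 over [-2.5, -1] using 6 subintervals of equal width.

-34.75390625

Δt = (-1 − (-2.5))/6 = 0.25.
Right endpoints: -2.25, -2, -1.75, -1.5, -1.25, -1.
f(-2.25) = -42.453125, f(-2) = -33, f(-1.75) = -24.921875, f(-1.5) = -18.125, f(-1.25) = -12.515625, f(-1) = -8.
Sum = Δt · [f(-2.25) + f(-2) + f(-1.75) + ...].
Sum = -34.75390625.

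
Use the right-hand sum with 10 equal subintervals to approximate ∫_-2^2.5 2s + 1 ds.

8.775

Δs = (2.5 − (-2))/10 = 0.45.
Right endpoints: -1.55, -1.1, -0.65, -0.2, 0.25, 0.7, 1.15, 1.6, 2.05, 2.5.
f(-1.55) = -2.1, f(-1.1) = -1.2, f(-0.65) = -0.3, f(-0.2) = 0.6, f(0.25) = 1.5, f(0.7) = 2.4, f(1.15) = 3.3, f(1.6) = 4.2, f(2.05) = 5.1, f(2.5) = 6.
Sum = Δs · [f(-1.55) + f(-1.1) + f(-0.65) + ...].
Sum = 8.775.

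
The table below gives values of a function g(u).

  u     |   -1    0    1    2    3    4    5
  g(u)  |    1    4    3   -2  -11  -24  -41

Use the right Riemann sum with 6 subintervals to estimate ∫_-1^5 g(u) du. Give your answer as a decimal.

-71

Δu = 1.
Sum = 1·[4 + 3 + (-2) + (-11) + (-24) + (-41)] = -71.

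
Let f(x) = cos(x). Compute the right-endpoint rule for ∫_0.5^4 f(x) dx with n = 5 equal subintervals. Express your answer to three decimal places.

Δx = (4 − 0.5)/5 = 0.7.
Right endpoints: 1.2, 1.9, 2.6, 3.3, 4.
f(1.2) ≈ 0.362, f(1.9) ≈ -0.323, f(2.6) ≈ -0.857, f(3.3) ≈ -0.987, f(4) ≈ -0.654.
Sum = Δx · [f(1.2) + f(1.9) + f(2.6) + f(3.3) + f(4)].
Sum ≈ -1.721.

-1.721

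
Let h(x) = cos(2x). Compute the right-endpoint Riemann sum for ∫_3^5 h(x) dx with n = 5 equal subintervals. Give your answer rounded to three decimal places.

-0.485

Δx = (5 − 3)/5 = 0.4.
Right endpoints: 3.4, 3.8, 4.2, 4.6, 5.
h(3.4) ≈ 0.869, h(3.8) ≈ 0.251, h(4.2) ≈ -0.519, h(4.6) ≈ -0.975, h(5) ≈ -0.839.
Sum = Δx · [h(3.4) + h(3.8) + h(4.2) + h(4.6) + h(5)].
Sum ≈ -0.485.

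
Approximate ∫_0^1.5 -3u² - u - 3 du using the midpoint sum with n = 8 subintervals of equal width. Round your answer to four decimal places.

-8.9868

Δu = (1.5 − 0)/8 = 0.1875.
Midpoints: 0.09375, 0.28125, 0.46875, 0.65625, 0.84375, 1.03125, 1.21875, 1.40625.
f(0.09375) = -3195/1024, f(0.28125) = -3603/1024, f(0.46875) = -4227/1024, f(0.65625) = -5067/1024, f(0.84375) = -6123/1024, f(1.03125) = -7395/1024, f(1.21875) = -8883/1024, f(1.40625) = -10587/1024.
Sum = Δu · [f(0.09375) + f(0.28125) + f(0.46875) + ...].
Sum ≈ -8.9868.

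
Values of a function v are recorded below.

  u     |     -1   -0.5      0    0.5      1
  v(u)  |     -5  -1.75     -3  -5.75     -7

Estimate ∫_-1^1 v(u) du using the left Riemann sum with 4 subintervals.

Δu = 0.5.
Sum = 0.5·[(-5) + (-1.75) + (-3) + (-5.75)] = -7.75.

-7.75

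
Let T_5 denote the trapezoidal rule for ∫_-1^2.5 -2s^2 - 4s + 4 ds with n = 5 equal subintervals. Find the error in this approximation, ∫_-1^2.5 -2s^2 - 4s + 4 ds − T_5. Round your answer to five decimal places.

Exact integral: ∫_-1^2.5 f(s) ds ≈ -7.5833333.
T_5 = -8.155.
Error ≈ -7.5833333 − (-8.155) ≈ 0.57167.

0.57167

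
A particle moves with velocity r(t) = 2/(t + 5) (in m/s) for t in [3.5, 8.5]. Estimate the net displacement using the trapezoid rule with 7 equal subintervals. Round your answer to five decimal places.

0.92596

Δt = (8.5 − 3.5)/7 = 5/7.
r(3.5) = 4/17, r(59/14) = 28/129, r(69/14) = 28/139, r(79/14) = 28/149, r(89/14) = 28/159, r(99/14) = 28/169, r(109/14) = 28/179, r(8.5) = 4/27.
T_7 = (Δt/2)·[r(t_0) + 2r(t_1) + ... + 2r(t_{6}) + r(t_7)].
Sum ≈ 0.92596.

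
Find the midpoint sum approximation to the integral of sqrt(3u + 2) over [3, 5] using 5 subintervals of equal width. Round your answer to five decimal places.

Δu = (5 − 3)/5 = 0.4.
Midpoints: 3.2, 3.6, 4, 4.4, 4.8.
f(3.2) ≈ 3.40588, f(3.6) ≈ 3.57771, f(4) ≈ 3.74166, f(4.4) ≈ 3.89872, f(4.8) ≈ 4.04969.
Sum = Δu · [f(3.2) + f(3.6) + f(4) + f(4.4) + f(4.8)].
Sum ≈ 7.46946.

7.46946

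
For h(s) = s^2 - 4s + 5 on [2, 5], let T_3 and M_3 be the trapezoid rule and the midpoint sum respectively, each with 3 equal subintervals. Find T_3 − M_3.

T_3 = 12.5.
M_3 = 11.75.
T_3 − M_3 = 0.75.

0.75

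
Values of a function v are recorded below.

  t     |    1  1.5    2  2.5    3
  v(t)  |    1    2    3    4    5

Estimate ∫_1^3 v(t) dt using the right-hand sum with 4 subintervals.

7

Δt = 0.5.
Sum = 0.5·[2 + 3 + 4 + 5] = 7.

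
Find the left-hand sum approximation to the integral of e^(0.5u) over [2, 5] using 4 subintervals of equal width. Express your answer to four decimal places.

15.6006

Δu = (5 − 2)/4 = 0.75.
Left endpoints: 2, 2.75, 3.5, 4.25.
f(2) ≈ 2.7183, f(2.75) ≈ 3.9551, f(3.5) ≈ 5.7546, f(4.25) ≈ 8.3729.
Sum = Δu · [f(2) + f(2.75) + f(3.5) + f(4.25)].
Sum ≈ 15.6006.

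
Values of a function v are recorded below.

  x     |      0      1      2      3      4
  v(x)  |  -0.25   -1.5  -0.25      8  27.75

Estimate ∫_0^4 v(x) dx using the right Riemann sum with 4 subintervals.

34

Δx = 1.
Sum = 1·[(-1.5) + (-0.25) + 8 + 27.75] = 34.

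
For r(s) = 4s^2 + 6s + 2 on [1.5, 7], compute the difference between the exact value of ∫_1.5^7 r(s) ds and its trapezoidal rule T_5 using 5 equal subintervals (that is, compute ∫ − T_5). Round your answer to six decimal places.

Exact integral: ∫_1.5^7 r(s) ds ≈ 604.08333333.
T_5 = 608.52.
Error ≈ 604.08333333 − 608.52 ≈ -4.436667.

-4.436667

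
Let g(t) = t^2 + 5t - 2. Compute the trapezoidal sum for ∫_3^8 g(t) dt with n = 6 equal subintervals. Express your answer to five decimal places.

Δt = (8 − 3)/6 = 5/6.
g(3) = 22, g(23/6) = 1147/36, g(14/3) = 388/9, g(5.5) = 55.75, g(19/3) = 628/9, g(43/6) = 3067/36, g(8) = 102.
T_6 = (Δt/2)·[g(t_0) + 2g(t_1) + ... + 2g(t_{5}) + g(t_6)].
Sum ≈ 289.74537.

289.74537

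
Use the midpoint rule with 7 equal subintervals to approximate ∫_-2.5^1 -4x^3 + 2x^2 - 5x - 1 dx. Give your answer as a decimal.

Δx = (1 − (-2.5))/7 = 0.5.
Midpoints: -2.25, -1.75, -1.25, -0.75, -0.25, 0.25, 0.75.
f(-2.25) = 65.9375, f(-1.75) = 35.3125, f(-1.25) = 16.1875, f(-0.75) = 5.5625, f(-0.25) = 0.4375, f(0.25) = -2.1875, f(0.75) = -5.3125.
Sum = Δx · [f(-2.25) + f(-1.75) + f(-1.25) + ...].
Sum = 57.96875.

57.96875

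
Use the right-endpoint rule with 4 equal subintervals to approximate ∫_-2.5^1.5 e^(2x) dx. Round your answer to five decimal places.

23.22149

Δx = (1.5 − (-2.5))/4 = 1.
Right endpoints: -1.5, -0.5, 0.5, 1.5.
f(-1.5) ≈ 0.04979, f(-0.5) ≈ 0.36788, f(0.5) ≈ 2.71828, f(1.5) ≈ 20.08554.
Sum = Δx · [f(-1.5) + f(-0.5) + f(0.5) + f(1.5)].
Sum ≈ 23.22149.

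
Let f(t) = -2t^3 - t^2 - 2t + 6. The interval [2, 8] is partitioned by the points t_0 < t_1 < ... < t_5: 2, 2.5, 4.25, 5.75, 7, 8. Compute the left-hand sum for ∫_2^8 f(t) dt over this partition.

Subinterval widths: 0.5, 1.75, 1.5, 1.25, 1.
Left endpoints: 2, 2.5, 4.25, 5.75, 7.
f(2) = -18, f(2.5) = -36.5, f(4.25) = -174.09375, f(5.75) = -418.78125, f(7) = -743.
Sum = Σ Δt_i · f(t_i).
Sum = -1600.4921875.

-1600.4921875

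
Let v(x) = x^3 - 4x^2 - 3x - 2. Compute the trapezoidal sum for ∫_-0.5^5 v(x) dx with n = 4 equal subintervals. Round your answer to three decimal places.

-53.958

Δx = (5 − (-0.5))/4 = 1.375.
v(-0.5) = -1.625, v(0.875) = -3593/512, v(2.25) = -17.609375, v(3.625) = -9115/512, v(5) = 8.
T_4 = (Δx/2)·[v(x_0) + 2v(x_1) + 2v(x_2) + 2v(x_3) + v(x_4)].
Sum ≈ -53.958.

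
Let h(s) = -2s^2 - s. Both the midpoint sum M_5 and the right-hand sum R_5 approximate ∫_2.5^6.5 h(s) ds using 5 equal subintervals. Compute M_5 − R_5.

31.68

M_5 = -190.24.
R_5 = -221.92.
M_5 − R_5 = 31.68.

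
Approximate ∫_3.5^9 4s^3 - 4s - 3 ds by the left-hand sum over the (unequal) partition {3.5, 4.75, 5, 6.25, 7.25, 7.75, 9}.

4870.6875

Subinterval widths: 1.25, 0.25, 1.25, 1, 0.5, 1.25.
Left endpoints: 3.5, 4.75, 5, 6.25, 7.25, 7.75.
f(3.5) = 154.5, f(4.75) = 406.6875, f(5) = 477, f(6.25) = 948.5625, f(7.25) = 1492.3125, f(7.75) = 1827.9375.
Sum = Σ Δs_i · f(s_i).
Sum = 4870.6875.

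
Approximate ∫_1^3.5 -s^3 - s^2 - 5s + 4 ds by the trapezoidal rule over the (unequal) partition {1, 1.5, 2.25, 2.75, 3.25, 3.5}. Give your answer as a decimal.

Subinterval widths: 0.5, 0.75, 0.5, 0.5, 0.25.
f(1) = -3, f(1.5) = -9.125, f(2.25) = -23.703125, f(2.75) = -38.109375, f(3.25) = -57.140625, f(3.5) = -68.625.
On each subinterval the trapezoid contributes (Δs_i/2)·[f(s_{i-1}) + f(s_i)].
Sum = -70.328125.

-70.328125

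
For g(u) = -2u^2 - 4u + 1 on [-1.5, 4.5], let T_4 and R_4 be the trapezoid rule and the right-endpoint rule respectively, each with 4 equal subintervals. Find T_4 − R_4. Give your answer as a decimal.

T_4 = -97.5.
R_4 = -142.5.
T_4 − R_4 = 45.

45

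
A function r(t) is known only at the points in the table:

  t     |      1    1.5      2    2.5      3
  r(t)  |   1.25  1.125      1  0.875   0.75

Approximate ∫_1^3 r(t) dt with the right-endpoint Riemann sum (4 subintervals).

Δt = 0.5.
Sum = 0.5·[1.125 + 1 + 0.875 + 0.75] = 1.875.

1.875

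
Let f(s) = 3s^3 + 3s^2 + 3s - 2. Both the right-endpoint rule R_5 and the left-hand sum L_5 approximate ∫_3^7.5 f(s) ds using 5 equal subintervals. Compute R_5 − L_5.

R_5 = 3402.5175.
L_5 = 2196.63.
R_5 − L_5 = 1205.8875.

1205.8875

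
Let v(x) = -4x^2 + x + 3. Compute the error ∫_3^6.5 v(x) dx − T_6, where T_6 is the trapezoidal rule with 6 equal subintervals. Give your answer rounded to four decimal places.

0.7940

Exact integral: ∫_3^6.5 v(x) dx ≈ -303.041667.
T_6 ≈ -303.835648.
Error ≈ -303.041667 − (-303.835648) ≈ 0.7940.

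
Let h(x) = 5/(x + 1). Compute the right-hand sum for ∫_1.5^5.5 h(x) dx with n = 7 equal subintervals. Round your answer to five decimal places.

4.44435

Δx = (5.5 − 1.5)/7 = 4/7.
Right endpoints: 29/14, 37/14, 45/14, 53/14, 61/14, 69/14, 5.5.
h(29/14) = 70/43, h(37/14) = 70/51, h(45/14) = 70/59, h(53/14) = 70/67, h(61/14) = 14/15, h(69/14) = 70/83, h(5.5) = 10/13.
Sum = Δx · [h(29/14) + h(37/14) + h(45/14) + ...].
Sum ≈ 4.44435.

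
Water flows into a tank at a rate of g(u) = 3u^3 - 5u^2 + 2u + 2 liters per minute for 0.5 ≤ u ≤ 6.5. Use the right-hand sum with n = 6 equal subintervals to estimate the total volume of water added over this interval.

1274.5

Δu = (6.5 − 0.5)/6 = 1.
Right endpoints: 1.5, 2.5, 3.5, 4.5, 5.5, 6.5.
g(1.5) = 3.875, g(2.5) = 22.625, g(3.5) = 76.375, g(4.5) = 183.125, g(5.5) = 360.875, g(6.5) = 627.625.
Sum = Δu · [g(1.5) + g(2.5) + g(3.5) + ...].
Sum = 1274.5.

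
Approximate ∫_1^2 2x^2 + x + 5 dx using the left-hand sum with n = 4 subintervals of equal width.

10.3125

Δx = (2 − 1)/4 = 0.25.
Left endpoints: 1, 1.25, 1.5, 1.75.
f(1) = 8, f(1.25) = 9.375, f(1.5) = 11, f(1.75) = 12.875.
Sum = Δx · [f(1) + f(1.25) + f(1.5) + f(1.75)].
Sum = 10.3125.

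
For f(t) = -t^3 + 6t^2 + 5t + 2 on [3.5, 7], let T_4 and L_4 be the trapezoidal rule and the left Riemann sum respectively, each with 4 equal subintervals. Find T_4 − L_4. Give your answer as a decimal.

T_4 ≈ 132.036133.
L_4 ≈ 159.215820.
T_4 − L_4 = -27.1796875.

-27.1796875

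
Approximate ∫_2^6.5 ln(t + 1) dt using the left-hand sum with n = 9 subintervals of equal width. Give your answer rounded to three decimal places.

7.083

Δt = (6.5 − 2)/9 = 0.5.
Left endpoints: 2, 2.5, 3, 3.5, 4, 4.5, 5, 5.5, 6.
f(2) ≈ 1.099, f(2.5) ≈ 1.253, f(3) ≈ 1.386, f(3.5) ≈ 1.504, f(4) ≈ 1.609, f(4.5) ≈ 1.705, f(5) ≈ 1.792, f(5.5) ≈ 1.872, f(6) ≈ 1.946.
Sum = Δt · [f(2) + f(2.5) + f(3) + ...].
Sum ≈ 7.083.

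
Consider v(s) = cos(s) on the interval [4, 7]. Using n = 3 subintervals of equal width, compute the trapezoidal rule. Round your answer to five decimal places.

Δs = (7 − 4)/3 = 1.
v(4) ≈ -0.65364, v(5) ≈ 0.28366, v(6) ≈ 0.96017, v(7) ≈ 0.75390.
T_3 = (Δs/2)·[v(s_0) + 2v(s_1) + 2v(s_2) + v(s_3)].
Sum ≈ 1.29396.

1.29396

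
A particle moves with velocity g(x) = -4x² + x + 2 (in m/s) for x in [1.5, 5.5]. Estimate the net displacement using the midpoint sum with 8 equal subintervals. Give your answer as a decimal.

Δx = (5.5 − 1.5)/8 = 0.5.
Midpoints: 1.75, 2.25, 2.75, 3.25, 3.75, 4.25, 4.75, 5.25.
g(1.75) = -8.5, g(2.25) = -16, g(2.75) = -25.5, g(3.25) = -37, g(3.75) = -50.5, g(4.25) = -66, g(4.75) = -83.5, g(5.25) = -103.
Sum = Δx · [g(1.75) + g(2.25) + g(2.75) + ...].
Sum = -195.

-195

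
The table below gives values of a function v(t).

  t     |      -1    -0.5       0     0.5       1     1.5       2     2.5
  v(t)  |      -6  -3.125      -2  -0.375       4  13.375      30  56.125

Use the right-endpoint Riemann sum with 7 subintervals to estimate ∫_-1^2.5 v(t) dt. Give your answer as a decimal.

Δt = 0.5.
Sum = 0.5·[(-3.125) + (-2) + (-0.375) + 4 + 13.375 + 30 + 56.125] = 49.

49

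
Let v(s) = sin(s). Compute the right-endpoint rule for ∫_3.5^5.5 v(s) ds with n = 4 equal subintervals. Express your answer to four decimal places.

-1.6994

Δs = (5.5 − 3.5)/4 = 0.5.
Right endpoints: 4, 4.5, 5, 5.5.
v(4) ≈ -0.7568, v(4.5) ≈ -0.9775, v(5) ≈ -0.9589, v(5.5) ≈ -0.7055.
Sum = Δs · [v(4) + v(4.5) + v(5) + v(5.5)].
Sum ≈ -1.6994.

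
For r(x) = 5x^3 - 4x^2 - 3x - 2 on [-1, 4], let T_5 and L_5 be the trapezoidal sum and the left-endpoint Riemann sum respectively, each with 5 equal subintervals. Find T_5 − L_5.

125

T_5 = 215.
L_5 = 90.
T_5 − L_5 = 125.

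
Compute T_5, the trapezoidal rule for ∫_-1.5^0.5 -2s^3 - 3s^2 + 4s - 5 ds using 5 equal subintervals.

Δs = (0.5 − (-1.5))/5 = 0.4.
f(-1.5) = -11, f(-1.1) = -10.368, f(-0.7) = -8.584, f(-0.3) = -6.416, f(0.1) = -4.632, f(0.5) = -4.
T_5 = (Δs/2)·[f(s_0) + 2f(s_1) + ... + 2f(s_{4}) + f(s_5)].
Sum = -15.

-15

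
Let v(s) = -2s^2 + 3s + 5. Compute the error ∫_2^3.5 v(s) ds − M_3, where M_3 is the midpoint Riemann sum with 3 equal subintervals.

Exact integral: ∫_2^3.5 v(s) ds = -3.375.
M_3 = -3.3125.
Error = -3.375 − (-3.3125) = -0.0625.

-0.0625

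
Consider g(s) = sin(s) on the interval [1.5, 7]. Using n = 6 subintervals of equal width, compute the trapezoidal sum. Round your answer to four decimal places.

-0.6346

Δs = (7 − 1.5)/6 = 11/12.
g(1.5) ≈ 0.9975, g(29/12) ≈ 0.6631, g(10/3) ≈ -0.1906, g(4.25) ≈ -0.8950, g(31/6) ≈ -0.8986, g(73/12) ≈ -0.1985, g(7) ≈ 0.6570.
T_6 = (Δs/2)·[g(s_0) + 2g(s_1) + ... + 2g(s_{5}) + g(s_6)].
Sum ≈ -0.6346.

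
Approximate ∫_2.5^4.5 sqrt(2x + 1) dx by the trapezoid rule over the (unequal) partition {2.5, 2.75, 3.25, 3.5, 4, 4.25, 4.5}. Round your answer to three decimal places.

Subinterval widths: 0.25, 0.5, 0.25, 0.5, 0.25, 0.25.
f(2.5) ≈ 2.449, f(2.75) ≈ 2.550, f(3.25) ≈ 2.739, f(3.5) ≈ 2.828, f(4) ≈ 3.000, f(4.25) ≈ 3.082, f(4.5) ≈ 3.162.
On each subinterval the trapezoid contributes (Δx_i/2)·[f(x_{i-1}) + f(x_i)].
Sum ≈ 5.641.

5.641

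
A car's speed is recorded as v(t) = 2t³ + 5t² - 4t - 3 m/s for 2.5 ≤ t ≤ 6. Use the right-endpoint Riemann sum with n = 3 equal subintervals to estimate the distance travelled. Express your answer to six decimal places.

Δt = (6 − 2.5)/3 = 7/6.
Right endpoints: 11/3, 29/6, 6.
v(11/3) = 4000/27, v(29/6) = 8648/27, v(6) = 585.
Sum = Δt · [v(11/3) + v(29/6) + v(6)].
Sum ≈ 1229.018519.

1229.018519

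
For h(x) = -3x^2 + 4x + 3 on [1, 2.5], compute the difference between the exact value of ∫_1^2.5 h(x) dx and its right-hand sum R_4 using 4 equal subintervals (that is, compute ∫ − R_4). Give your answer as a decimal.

Exact integral: ∫_1^2.5 h(x) dx = 0.375.
R_4 = -1.55859375.
Error = 0.375 − (-1.55859375) = 1.93359375.

1.93359375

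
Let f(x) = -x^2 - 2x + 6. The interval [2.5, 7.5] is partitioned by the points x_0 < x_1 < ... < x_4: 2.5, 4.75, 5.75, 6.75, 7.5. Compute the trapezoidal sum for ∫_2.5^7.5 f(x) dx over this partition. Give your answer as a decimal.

Subinterval widths: 2.25, 1, 1, 0.75.
f(2.5) = -5.25, f(4.75) = -26.0625, f(5.75) = -38.5625, f(6.75) = -53.0625, f(7.5) = -65.25.
On each subinterval the trapezoid contributes (Δx_i/2)·[f(x_{i-1}) + f(x_i)].
Sum = -157.71875.

-157.71875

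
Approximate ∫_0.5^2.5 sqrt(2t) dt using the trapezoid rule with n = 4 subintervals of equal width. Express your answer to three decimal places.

3.382

Δt = (2.5 − 0.5)/4 = 0.5.
f(0.5) ≈ 1.000, f(1) ≈ 1.414, f(1.5) ≈ 1.732, f(2) ≈ 2.000, f(2.5) ≈ 2.236.
T_4 = (Δt/2)·[f(t_0) + 2f(t_1) + 2f(t_2) + 2f(t_3) + f(t_4)].
Sum ≈ 3.382.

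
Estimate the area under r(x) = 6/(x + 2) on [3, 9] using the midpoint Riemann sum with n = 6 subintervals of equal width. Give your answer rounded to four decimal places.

Δx = (9 − 3)/6 = 1.
Midpoints: 3.5, 4.5, 5.5, 6.5, 7.5, 8.5.
r(3.5) = 12/11, r(4.5) = 12/13, r(5.5) = 0.8, r(6.5) = 12/17, r(7.5) = 12/19, r(8.5) = 4/7.
Sum = Δx · [r(3.5) + r(4.5) + r(5.5) + ...].
Sum ≈ 4.7229.

4.7229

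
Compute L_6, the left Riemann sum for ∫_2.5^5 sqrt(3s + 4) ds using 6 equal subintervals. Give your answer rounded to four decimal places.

Δs = (5 − 2.5)/6 = 5/12.
Left endpoints: 2.5, 35/12, 10/3, 3.75, 25/6, 55/12.
f(2.5) ≈ 3.3912, f(35/12) ≈ 3.5707, f(10/3) ≈ 3.7417, f(3.75) ≈ 3.9051, f(25/6) ≈ 4.0620, f(55/12) ≈ 4.2131.
Sum = Δs · [f(2.5) + f(35/12) + f(10/3) + ...].
Sum ≈ 9.5349.

9.5349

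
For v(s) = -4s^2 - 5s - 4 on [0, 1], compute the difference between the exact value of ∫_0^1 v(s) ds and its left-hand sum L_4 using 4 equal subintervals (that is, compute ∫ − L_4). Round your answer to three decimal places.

Exact integral: ∫_0^1 v(s) ds ≈ -7.83333.
L_4 = -6.75.
Error ≈ -7.83333 − (-6.75) ≈ -1.083.

-1.083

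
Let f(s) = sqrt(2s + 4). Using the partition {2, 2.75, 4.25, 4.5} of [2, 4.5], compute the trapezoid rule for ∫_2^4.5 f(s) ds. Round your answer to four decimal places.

8.0724

Subinterval widths: 0.75, 1.5, 0.25.
f(2) ≈ 2.8284, f(2.75) ≈ 3.0822, f(4.25) ≈ 3.5355, f(4.5) ≈ 3.6056.
On each subinterval the trapezoid contributes (Δs_i/2)·[f(s_{i-1}) + f(s_i)].
Sum ≈ 8.0724.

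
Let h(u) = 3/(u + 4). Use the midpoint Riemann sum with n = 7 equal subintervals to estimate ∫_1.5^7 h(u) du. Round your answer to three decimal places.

Δu = (7 − 1.5)/7 = 11/14.
Midpoints: 53/28, 75/28, 97/28, 4.25, 141/28, 163/28, 185/28.
h(53/28) = 28/55, h(75/28) = 84/187, h(97/28) = 84/209, h(4.25) = 4/11, h(141/28) = 84/253, h(163/28) = 84/275, h(185/28) = 28/99.
Sum = Δu · [h(53/28) + h(75/28) + h(97/28) + ...].
Sum ≈ 2.078.

2.078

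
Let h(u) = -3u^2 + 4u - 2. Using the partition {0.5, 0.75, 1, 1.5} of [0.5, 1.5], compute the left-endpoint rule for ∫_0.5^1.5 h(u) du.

-0.859375

Subinterval widths: 0.25, 0.25, 0.5.
Left endpoints: 0.5, 0.75, 1.
h(0.5) = -0.75, h(0.75) = -0.6875, h(1) = -1.
Sum = Σ Δu_i · h(u_i).
Sum = -0.859375.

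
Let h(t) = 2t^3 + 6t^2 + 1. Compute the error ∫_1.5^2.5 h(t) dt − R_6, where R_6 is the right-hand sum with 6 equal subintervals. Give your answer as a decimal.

-4.125

Exact integral: ∫_1.5^2.5 h(t) dt = 42.5.
R_6 = 46.625.
Error = 42.5 − 46.625 = -4.125.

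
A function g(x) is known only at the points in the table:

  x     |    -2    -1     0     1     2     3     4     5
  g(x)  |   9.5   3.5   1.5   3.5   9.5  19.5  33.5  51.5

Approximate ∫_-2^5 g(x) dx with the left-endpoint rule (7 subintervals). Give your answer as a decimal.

Δx = 1.
Sum = 1·[9.5 + 3.5 + 1.5 + 3.5 + 9.5 + 19.5 + 33.5] = 80.5.

80.5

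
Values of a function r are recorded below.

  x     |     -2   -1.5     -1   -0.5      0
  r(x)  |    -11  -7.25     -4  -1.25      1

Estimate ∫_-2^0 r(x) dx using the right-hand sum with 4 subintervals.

-5.75

Δx = 0.5.
Sum = 0.5·[(-7.25) + (-4) + (-1.25) + 1] = -5.75.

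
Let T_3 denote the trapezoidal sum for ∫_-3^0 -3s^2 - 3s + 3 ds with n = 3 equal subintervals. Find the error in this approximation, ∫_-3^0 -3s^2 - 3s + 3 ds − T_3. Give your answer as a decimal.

1.5

Exact integral: ∫_-3^0 f(s) ds = -4.5.
T_3 = -6.
Error = -4.5 − (-6) = 1.5.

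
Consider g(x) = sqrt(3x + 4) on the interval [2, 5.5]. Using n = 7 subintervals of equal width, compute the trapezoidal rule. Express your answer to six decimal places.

13.595894

Δx = (5.5 − 2)/7 = 0.5.
g(2) ≈ 3.162278, g(2.5) ≈ 3.391165, g(3) ≈ 3.605551, g(3.5) ≈ 3.807887, g(4) ≈ 4.000000, g(4.5) ≈ 4.183300, g(5) ≈ 4.358899, g(5.5) ≈ 4.527693.
T_7 = (Δx/2)·[g(x_0) + 2g(x_1) + ... + 2g(x_{6}) + g(x_7)].
Sum ≈ 13.595894.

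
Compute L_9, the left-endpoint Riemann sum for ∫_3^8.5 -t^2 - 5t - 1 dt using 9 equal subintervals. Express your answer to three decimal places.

-331.947

Δt = (8.5 − 3)/9 = 11/18.
Left endpoints: 3, 65/18, 38/9, 29/6, 49/9, 109/18, 20/3, 131/18, 71/9.
f(3) = -25, f(65/18) = -10399/324, f(38/9) = -3235/81, f(29/6) = -1747/36, f(49/9) = -4687/81, f(109/18) = -22015/324, f(20/3) = -709/9, f(131/18) = -29275/324, f(71/9) = -8317/81.
Sum = Δt · [f(3) + f(65/18) + f(38/9) + ...].
Sum ≈ -331.947.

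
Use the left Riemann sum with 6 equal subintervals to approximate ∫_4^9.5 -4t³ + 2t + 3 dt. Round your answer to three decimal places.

-6411.224

Δt = (9.5 − 4)/6 = 11/12.
Left endpoints: 4, 59/12, 35/6, 6.75, 23/3, 103/12.
f(4) = -245, f(59/12) = -199835/432, f(35/6) = -42083/54, f(6.75) = -1213.6875, f(23/3) = -48173/27, f(103/12) = -1084015/432.
Sum = Δt · [f(4) + f(59/12) + f(35/6) + ...].
Sum ≈ -6411.224.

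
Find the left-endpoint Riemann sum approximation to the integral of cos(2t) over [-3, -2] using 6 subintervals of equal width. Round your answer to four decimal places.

0.3710

Δt = (-2 − (-3))/6 = 1/6.
Left endpoints: -3, -17/6, -8/3, -2.5, -7/3, -13/6.
f(-3) ≈ 0.9602, f(-17/6) ≈ 0.8159, f(-8/3) ≈ 0.5818, f(-2.5) ≈ 0.2837, f(-7/3) ≈ -0.0457, f(-13/6) ≈ -0.3700.
Sum = Δt · [f(-3) + f(-17/6) + f(-8/3) + ...].
Sum ≈ 0.3710.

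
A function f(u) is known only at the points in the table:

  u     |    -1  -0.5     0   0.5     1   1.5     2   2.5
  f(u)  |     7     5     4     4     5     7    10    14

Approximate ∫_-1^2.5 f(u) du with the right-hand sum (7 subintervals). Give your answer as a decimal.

24.5

Δu = 0.5.
Sum = 0.5·[5 + 4 + 4 + 5 + 7 + 10 + 14] = 24.5.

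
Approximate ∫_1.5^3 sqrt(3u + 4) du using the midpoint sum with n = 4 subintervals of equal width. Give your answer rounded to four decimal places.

Δu = (3 − 1.5)/4 = 0.375.
Midpoints: 1.6875, 2.0625, 2.4375, 2.8125.
f(1.6875) ≈ 3.0104, f(2.0625) ≈ 3.1918, f(2.4375) ≈ 3.3634, f(2.8125) ≈ 3.5267.
Sum = Δu · [f(1.6875) + f(2.0625) + f(2.4375) + f(2.8125)].
Sum ≈ 4.9096.

4.9096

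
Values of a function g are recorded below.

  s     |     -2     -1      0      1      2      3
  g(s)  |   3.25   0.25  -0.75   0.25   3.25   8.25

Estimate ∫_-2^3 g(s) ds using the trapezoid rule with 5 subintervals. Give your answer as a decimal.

8.75

Δs = 1.
T_5 = (1/2)·[3.25 + 2·0.25 + 2·(-0.75) + 2·0.25 + 2·3.25 + 8.25] = 8.75.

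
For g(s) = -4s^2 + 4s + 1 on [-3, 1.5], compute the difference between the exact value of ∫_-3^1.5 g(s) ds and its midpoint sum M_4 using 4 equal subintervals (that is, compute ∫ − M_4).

Exact integral: ∫_-3^1.5 g(s) ds = -49.5.
M_4 = -47.6015625.
Error = -49.5 − (-47.6015625) = -1.8984375.

-1.8984375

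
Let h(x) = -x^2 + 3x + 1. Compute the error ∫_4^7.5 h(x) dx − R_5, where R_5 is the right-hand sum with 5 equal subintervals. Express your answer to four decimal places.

10.6983

Exact integral: ∫_4^7.5 h(x) dx ≈ -55.416667.
R_5 = -66.115.
Error ≈ -55.416667 − (-66.115) ≈ 10.6983.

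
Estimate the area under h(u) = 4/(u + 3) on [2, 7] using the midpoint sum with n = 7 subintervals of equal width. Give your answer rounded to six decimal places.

Δu = (7 − 2)/7 = 5/7.
Midpoints: 33/14, 43/14, 53/14, 4.5, 73/14, 83/14, 93/14.
h(33/14) = 56/75, h(43/14) = 56/85, h(53/14) = 56/95, h(4.5) = 8/15, h(73/14) = 56/115, h(83/14) = 0.448, h(93/14) = 56/135.
Sum = Δu · [h(33/14) + h(43/14) + h(53/14) + ...].
Sum ≈ 2.770049.

2.770049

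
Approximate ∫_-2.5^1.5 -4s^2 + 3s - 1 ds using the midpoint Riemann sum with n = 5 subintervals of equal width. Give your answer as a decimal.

Δs = (1.5 − (-2.5))/5 = 0.8.
Midpoints: -2.1, -1.3, -0.5, 0.3, 1.1.
f(-2.1) = -24.94, f(-1.3) = -11.66, f(-0.5) = -3.5, f(0.3) = -0.46, f(1.1) = -2.54.
Sum = Δs · [f(-2.1) + f(-1.3) + f(-0.5) + f(0.3) + f(1.1)].
Sum = -34.48.

-34.48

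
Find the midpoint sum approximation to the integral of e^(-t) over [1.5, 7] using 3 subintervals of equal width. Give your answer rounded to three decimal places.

0.194

Δt = (7 − 1.5)/3 = 11/6.
Midpoints: 29/12, 4.25, 73/12.
f(29/12) ≈ 0.089, f(4.25) ≈ 0.014, f(73/12) ≈ 0.002.
Sum = Δt · [f(29/12) + f(4.25) + f(73/12)].
Sum ≈ 0.194.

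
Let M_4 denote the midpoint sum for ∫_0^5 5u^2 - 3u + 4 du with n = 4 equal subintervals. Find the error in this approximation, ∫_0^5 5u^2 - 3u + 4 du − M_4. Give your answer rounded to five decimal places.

Exact integral: ∫_0^5 f(u) du ≈ 190.8333333.
M_4 = 187.578125.
Error ≈ 190.8333333 − 187.578125 ≈ 3.25521.

3.25521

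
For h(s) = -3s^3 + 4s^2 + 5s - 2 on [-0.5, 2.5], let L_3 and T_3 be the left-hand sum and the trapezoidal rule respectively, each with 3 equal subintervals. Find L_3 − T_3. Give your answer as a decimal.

L_3 = 2.375.
T_3 = -1.75.
L_3 − T_3 = 4.125.

4.125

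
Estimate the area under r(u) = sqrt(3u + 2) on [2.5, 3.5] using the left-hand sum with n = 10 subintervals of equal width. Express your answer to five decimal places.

Δu = (3.5 − 2.5)/10 = 0.1.
Left endpoints: 2.5, 2.6, 2.7, 2.8, 2.9, 3, 3.1, 3.2, 3.3, 3.4.
r(2.5) ≈ 3.08221, r(2.6) ≈ 3.13050, r(2.7) ≈ 3.17805, r(2.8) ≈ 3.22490, r(2.9) ≈ 3.27109, r(3) ≈ 3.31662, r(3.1) ≈ 3.36155, r(3.2) ≈ 3.40588, r(3.3) ≈ 3.44964, r(3.4) ≈ 3.49285.
Sum = Δu · [r(2.5) + r(2.6) + r(2.7) + ...].
Sum ≈ 3.29133.

3.29133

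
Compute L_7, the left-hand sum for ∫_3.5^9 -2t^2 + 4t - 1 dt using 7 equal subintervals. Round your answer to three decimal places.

Δt = (9 − 3.5)/7 = 11/14.
Left endpoints: 3.5, 30/7, 71/14, 41/7, 93/14, 52/7, 115/14.
f(3.5) = -11.5, f(30/7) = -1009/49, f(71/14) = -3151/98, f(41/7) = -2263/49, f(93/14) = -6143/98, f(52/7) = -4001/49, f(115/14) = -10103/98.
Sum = Δt · [f(3.5) + f(30/7) + f(71/14) + ...].
Sum ≈ -281.173.

-281.173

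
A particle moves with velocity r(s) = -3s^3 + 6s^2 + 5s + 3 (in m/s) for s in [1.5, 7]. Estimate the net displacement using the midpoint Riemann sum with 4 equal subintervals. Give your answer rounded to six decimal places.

Δs = (7 − 1.5)/4 = 1.375.
Midpoints: 2.1875, 3.5625, 4.9375, 6.3125.
r(2.1875) = 46063/4096, r(3.5625) = -158427/4096, r(4.9375) = -766573/4096, r(6.3125) = -1970039/4096.
Sum = Δs · [r(2.1875) + r(3.5625) + r(4.9375) + r(6.3125)].
Sum ≈ -956.382324.

-956.382324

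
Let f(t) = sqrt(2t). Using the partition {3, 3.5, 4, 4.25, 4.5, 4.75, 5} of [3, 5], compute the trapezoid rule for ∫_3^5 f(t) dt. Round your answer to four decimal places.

Subinterval widths: 0.5, 0.5, 0.25, 0.25, 0.25, 0.25.
f(3) ≈ 2.4495, f(3.5) ≈ 2.6458, f(4) ≈ 2.8284, f(4.25) ≈ 2.9155, f(4.5) ≈ 3.0000, f(4.75) ≈ 3.0822, f(5) ≈ 3.1623.
On each subinterval the trapezoid contributes (Δt_i/2)·[f(t_{i-1}) + f(t_i)].
Sum ≈ 5.6406.

5.6406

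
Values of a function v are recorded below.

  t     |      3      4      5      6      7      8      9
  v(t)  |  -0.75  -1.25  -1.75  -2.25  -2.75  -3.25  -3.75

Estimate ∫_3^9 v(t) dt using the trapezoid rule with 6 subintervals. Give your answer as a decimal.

-13.5

Δt = 1.
T_6 = (1/2)·[(-0.75) + 2·(-1.25) + 2·(-1.75) + 2·(-2.25) + 2·(-2.75) + 2·(-3.25) + (-3.75)] = -13.5.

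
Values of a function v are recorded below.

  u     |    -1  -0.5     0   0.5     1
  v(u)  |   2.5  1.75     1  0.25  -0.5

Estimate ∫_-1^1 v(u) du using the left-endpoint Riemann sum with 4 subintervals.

2.75

Δu = 0.5.
Sum = 0.5·[2.5 + 1.75 + 1 + 0.25] = 2.75.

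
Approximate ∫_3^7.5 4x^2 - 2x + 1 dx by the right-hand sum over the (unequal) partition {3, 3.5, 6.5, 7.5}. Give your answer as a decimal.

Subinterval widths: 0.5, 3, 1.
Right endpoints: 3.5, 6.5, 7.5.
f(3.5) = 43, f(6.5) = 157, f(7.5) = 211.
Sum = Σ Δx_i · f(x_i).
Sum = 703.5.

703.5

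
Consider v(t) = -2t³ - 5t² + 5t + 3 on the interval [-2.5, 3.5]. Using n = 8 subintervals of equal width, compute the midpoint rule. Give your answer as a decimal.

Δt = (3.5 − (-2.5))/8 = 0.75.
Midpoints: -2.125, -1.375, -0.625, 0.125, 0.875, 1.625, 2.375, 3.125.
v(-2.125) = -11.01171875, v(-1.375) = -8.12890625, v(-0.625) = -1.58984375, v(0.125) = 3.54296875, v(0.875) = 2.20703125, v(1.625) = -10.66015625, v(2.375) = -40.12109375, v(3.125) = -91.23828125.
Sum = Δt · [v(-2.125) + v(-1.375) + v(-0.625) + ...].
Sum = -117.75.

-117.75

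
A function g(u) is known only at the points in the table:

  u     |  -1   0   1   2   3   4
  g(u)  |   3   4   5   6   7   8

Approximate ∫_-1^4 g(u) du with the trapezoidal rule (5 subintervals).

Δu = 1.
T_5 = (1/2)·[3 + 2·4 + 2·5 + 2·6 + 2·7 + 8] = 27.5.

27.5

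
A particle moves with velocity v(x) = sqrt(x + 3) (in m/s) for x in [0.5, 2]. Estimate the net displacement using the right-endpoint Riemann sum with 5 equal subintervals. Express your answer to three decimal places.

3.143

Δx = (2 − 0.5)/5 = 0.3.
Right endpoints: 0.8, 1.1, 1.4, 1.7, 2.
v(0.8) ≈ 1.949, v(1.1) ≈ 2.025, v(1.4) ≈ 2.098, v(1.7) ≈ 2.168, v(2) ≈ 2.236.
Sum = Δx · [v(0.8) + v(1.1) + v(1.4) + v(1.7) + v(2)].
Sum ≈ 3.143.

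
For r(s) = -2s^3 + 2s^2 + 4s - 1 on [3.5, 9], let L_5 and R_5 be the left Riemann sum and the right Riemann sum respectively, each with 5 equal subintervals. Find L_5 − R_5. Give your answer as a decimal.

1334.025

L_5 = -1988.415.
R_5 = -3322.44.
L_5 − R_5 = 1334.025.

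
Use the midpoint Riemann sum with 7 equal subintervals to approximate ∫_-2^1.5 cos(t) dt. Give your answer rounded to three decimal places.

Δt = (1.5 − (-2))/7 = 0.5.
Midpoints: -1.75, -1.25, -0.75, -0.25, 0.25, 0.75, 1.25.
f(-1.75) ≈ -0.178, f(-1.25) ≈ 0.315, f(-0.75) ≈ 0.732, f(-0.25) ≈ 0.969, f(0.25) ≈ 0.969, f(0.75) ≈ 0.732, f(1.25) ≈ 0.315.
Sum = Δt · [f(-1.75) + f(-1.25) + f(-0.75) + ...].
Sum ≈ 1.927.

1.927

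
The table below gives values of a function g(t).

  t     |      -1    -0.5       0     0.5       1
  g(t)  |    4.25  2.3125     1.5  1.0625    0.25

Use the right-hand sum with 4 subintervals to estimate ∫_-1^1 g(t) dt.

2.5625

Δt = 0.5.
Sum = 0.5·[2.3125 + 1.5 + 1.0625 + 0.25] = 2.5625.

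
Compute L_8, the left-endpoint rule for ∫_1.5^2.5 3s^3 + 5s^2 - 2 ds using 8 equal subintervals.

40.4296875

Δs = (2.5 − 1.5)/8 = 0.125.
Left endpoints: 1.5, 1.625, 1.75, 1.875, 2, 2.125, 2.25, 2.375.
f(1.5) = 19.375, f(1.625) = 12327/512, f(1.75) = 29.390625, f(1.875) = 18101/512, f(2) = 42, f(2.125) = 25275/512, f(2.25) = 57.484375, f(2.375) = 33993/512.
Sum = Δs · [f(1.5) + f(1.625) + f(1.75) + ...].
Sum = 40.4296875.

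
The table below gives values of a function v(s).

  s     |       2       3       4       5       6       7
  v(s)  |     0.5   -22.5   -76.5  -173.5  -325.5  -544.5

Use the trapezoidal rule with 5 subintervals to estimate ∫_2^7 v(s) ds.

Δs = 1.
T_5 = (1/2)·[0.5 + 2·(-22.5) + 2·(-76.5) + 2·(-173.5) + 2·(-325.5) + (-544.5)] = -870.

-870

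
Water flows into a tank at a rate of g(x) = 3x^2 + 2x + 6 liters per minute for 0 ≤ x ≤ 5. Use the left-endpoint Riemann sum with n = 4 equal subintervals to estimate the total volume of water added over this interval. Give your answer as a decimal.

Δx = (5 − 0)/4 = 1.25.
Left endpoints: 0, 1.25, 2.5, 3.75.
g(0) = 6, g(1.25) = 13.1875, g(2.5) = 29.75, g(3.75) = 55.6875.
Sum = Δx · [g(0) + g(1.25) + g(2.5) + g(3.75)].
Sum = 130.78125.

130.78125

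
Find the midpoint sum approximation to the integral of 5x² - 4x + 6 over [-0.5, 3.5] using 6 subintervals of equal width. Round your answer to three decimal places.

Δx = (3.5 − (-0.5))/6 = 2/3.
Midpoints: -1/6, 0.5, 7/6, 11/6, 2.5, 19/6.
f(-1/6) = 245/36, f(0.5) = 5.25, f(7/6) = 293/36, f(11/6) = 557/36, f(2.5) = 27.25, f(19/6) = 1565/36.
Sum = Δx · [f(-1/6) + f(0.5) + f(7/6) + ...].
Sum ≈ 70.926.

70.926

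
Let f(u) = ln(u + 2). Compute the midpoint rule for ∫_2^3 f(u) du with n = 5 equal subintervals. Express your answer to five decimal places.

1.50210

Δu = (3 − 2)/5 = 0.2.
Midpoints: 2.1, 2.3, 2.5, 2.7, 2.9.
f(2.1) ≈ 1.41099, f(2.3) ≈ 1.45862, f(2.5) ≈ 1.50408, f(2.7) ≈ 1.54756, f(2.9) ≈ 1.58924.
Sum = Δu · [f(2.1) + f(2.3) + f(2.5) + f(2.7) + f(2.9)].
Sum ≈ 1.50210.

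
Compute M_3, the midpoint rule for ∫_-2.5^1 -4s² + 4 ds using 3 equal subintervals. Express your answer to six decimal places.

-6.578704

Δs = (1 − (-2.5))/3 = 7/6.
Midpoints: -23/12, -0.75, 5/12.
f(-23/12) = -385/36, f(-0.75) = 1.75, f(5/12) = 119/36.
Sum = Δs · [f(-23/12) + f(-0.75) + f(5/12)].
Sum ≈ -6.578704.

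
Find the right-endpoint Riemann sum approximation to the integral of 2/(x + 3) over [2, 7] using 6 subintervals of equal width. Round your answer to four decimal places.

Δx = (7 − 2)/6 = 5/6.
Right endpoints: 17/6, 11/3, 4.5, 16/3, 37/6, 7.
f(17/6) = 12/35, f(11/3) = 0.3, f(4.5) = 4/15, f(16/3) = 0.24, f(37/6) = 12/55, f(7) = 0.2.
Sum = Δx · [f(17/6) + f(11/3) + f(4.5) + ...].
Sum ≈ 1.3064.

1.3064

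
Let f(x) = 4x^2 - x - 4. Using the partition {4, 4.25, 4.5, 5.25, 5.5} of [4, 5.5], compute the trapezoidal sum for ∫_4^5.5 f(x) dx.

123.6875

Subinterval widths: 0.25, 0.25, 0.75, 0.25.
f(4) = 56, f(4.25) = 64, f(4.5) = 72.5, f(5.25) = 101, f(5.5) = 111.5.
On each subinterval the trapezoid contributes (Δx_i/2)·[f(x_{i-1}) + f(x_i)].
Sum = 123.6875.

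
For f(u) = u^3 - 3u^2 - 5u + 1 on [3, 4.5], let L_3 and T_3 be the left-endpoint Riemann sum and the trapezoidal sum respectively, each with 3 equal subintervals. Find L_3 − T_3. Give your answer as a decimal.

-5.71875

L_3 = -13.6875.
T_3 = -7.96875.
L_3 − T_3 = -5.71875.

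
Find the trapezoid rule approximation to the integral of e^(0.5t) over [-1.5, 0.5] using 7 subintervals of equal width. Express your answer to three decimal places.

Δt = (0.5 − (-1.5))/7 = 2/7.
f(-1.5) ≈ 0.472, f(-17/14) ≈ 0.545, f(-13/14) ≈ 0.629, f(-9/14) ≈ 0.725, f(-5/14) ≈ 0.836, f(-1/14) ≈ 0.965, f(3/14) ≈ 1.113, f(0.5) ≈ 1.284.
T_7 = (Δt/2)·[f(t_0) + 2f(t_1) + ... + 2f(t_{6}) + f(t_7)].
Sum ≈ 1.626.

1.626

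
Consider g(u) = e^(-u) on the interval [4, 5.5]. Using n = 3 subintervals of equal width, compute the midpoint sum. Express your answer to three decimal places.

Δu = (5.5 − 4)/3 = 0.5.
Midpoints: 4.25, 4.75, 5.25.
g(4.25) ≈ 0.014, g(4.75) ≈ 0.009, g(5.25) ≈ 0.005.
Sum = Δu · [g(4.25) + g(4.75) + g(5.25)].
Sum ≈ 0.014.

0.014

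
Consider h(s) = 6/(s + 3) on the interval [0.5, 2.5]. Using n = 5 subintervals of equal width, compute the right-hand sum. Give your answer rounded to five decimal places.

2.59111

Δs = (2.5 − 0.5)/5 = 0.4.
Right endpoints: 0.9, 1.3, 1.7, 2.1, 2.5.
h(0.9) = 20/13, h(1.3) = 60/43, h(1.7) = 60/47, h(2.1) = 20/17, h(2.5) = 12/11.
Sum = Δs · [h(0.9) + h(1.3) + h(1.7) + h(2.1) + h(2.5)].
Sum ≈ 2.59111.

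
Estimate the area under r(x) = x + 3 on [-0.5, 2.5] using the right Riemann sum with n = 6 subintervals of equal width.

Δx = (2.5 − (-0.5))/6 = 0.5.
Right endpoints: 0, 0.5, 1, 1.5, 2, 2.5.
r(0) = 3, r(0.5) = 3.5, r(1) = 4, r(1.5) = 4.5, r(2) = 5, r(2.5) = 5.5.
Sum = Δx · [r(0) + r(0.5) + r(1) + ...].
Sum = 12.75.

12.75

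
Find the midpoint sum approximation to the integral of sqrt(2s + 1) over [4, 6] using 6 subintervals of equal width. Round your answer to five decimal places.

6.62431

Δs = (6 − 4)/6 = 1/3.
Midpoints: 25/6, 4.5, 29/6, 31/6, 5.5, 35/6.
f(25/6) ≈ 3.05505, f(4.5) ≈ 3.16228, f(29/6) ≈ 3.26599, f(31/6) ≈ 3.36650, f(5.5) ≈ 3.46410, f(35/6) ≈ 3.55903.
Sum = Δs · [f(25/6) + f(4.5) + f(29/6) + ...].
Sum ≈ 6.62431.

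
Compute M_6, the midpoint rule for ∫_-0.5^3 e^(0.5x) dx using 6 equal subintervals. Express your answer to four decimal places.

7.3796

Δx = (3 − (-0.5))/6 = 7/12.
Midpoints: -5/24, 0.375, 23/24, 37/24, 2.125, 65/24.
f(-5/24) ≈ 0.9011, f(0.375) ≈ 1.2062, f(23/24) ≈ 1.6147, f(37/24) ≈ 2.1616, f(2.125) ≈ 2.8936, f(65/24) ≈ 3.8735.
Sum = Δx · [f(-5/24) + f(0.375) + f(23/24) + ...].
Sum ≈ 7.3796.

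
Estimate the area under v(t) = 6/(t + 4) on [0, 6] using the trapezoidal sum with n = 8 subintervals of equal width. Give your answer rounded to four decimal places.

Δt = (6 − 0)/8 = 0.75.
v(0) = 1.5, v(0.75) = 24/19, v(1.5) = 12/11, v(2.25) = 0.96, v(3) = 6/7, v(3.75) = 24/31, v(4.5) = 12/17, v(5.25) = 24/37, v(6) = 0.6.
T_8 = (Δt/2)·[v(t_0) + 2v(t_1) + ... + 2v(t_{7}) + v(t_8)].
Sum ≈ 5.5125.

5.5125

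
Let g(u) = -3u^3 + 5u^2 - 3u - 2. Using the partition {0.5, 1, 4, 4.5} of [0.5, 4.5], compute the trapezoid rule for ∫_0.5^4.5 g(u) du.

Subinterval widths: 0.5, 3, 0.5.
g(0.5) = -2.625, g(1) = -3, g(4) = -126, g(4.5) = -187.625.
On each subinterval the trapezoid contributes (Δu_i/2)·[g(u_{i-1}) + g(u_i)].
Sum = -273.3125.

-273.3125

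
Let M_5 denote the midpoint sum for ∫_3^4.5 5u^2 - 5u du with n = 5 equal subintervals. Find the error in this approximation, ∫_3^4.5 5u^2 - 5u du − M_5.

0.05625

Exact integral: ∫_3^4.5 f(u) du = 78.75.
M_5 = 78.69375.
Error = 78.75 − 78.69375 = 0.05625.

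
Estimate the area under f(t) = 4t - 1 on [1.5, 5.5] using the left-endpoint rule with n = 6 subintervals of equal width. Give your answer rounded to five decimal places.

Δt = (5.5 − 1.5)/6 = 2/3.
Left endpoints: 1.5, 13/6, 17/6, 3.5, 25/6, 29/6.
f(1.5) = 5, f(13/6) = 23/3, f(17/6) = 31/3, f(3.5) = 13, f(25/6) = 47/3, f(29/6) = 55/3.
Sum = Δt · [f(1.5) + f(13/6) + f(17/6) + ...].
Sum ≈ 46.66667.

46.66667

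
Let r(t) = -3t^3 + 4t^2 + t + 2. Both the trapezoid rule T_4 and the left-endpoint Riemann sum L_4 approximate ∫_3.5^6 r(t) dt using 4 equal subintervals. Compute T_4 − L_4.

T_4 ≈ -618.051758.
L_4 ≈ -486.215820.
T_4 − L_4 = -131.8359375.

-131.8359375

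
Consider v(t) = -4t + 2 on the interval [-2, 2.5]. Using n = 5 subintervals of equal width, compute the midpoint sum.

Δt = (2.5 − (-2))/5 = 0.9.
Midpoints: -1.55, -0.65, 0.25, 1.15, 2.05.
v(-1.55) = 8.2, v(-0.65) = 4.6, v(0.25) = 1, v(1.15) = -2.6, v(2.05) = -6.2.
Sum = Δt · [v(-1.55) + v(-0.65) + v(0.25) + v(1.15) + v(2.05)].
Sum = 4.5.

4.5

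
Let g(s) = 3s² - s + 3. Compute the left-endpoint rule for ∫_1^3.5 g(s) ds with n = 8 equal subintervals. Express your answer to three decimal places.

38.989

Δs = (3.5 − 1)/8 = 0.3125.
Left endpoints: 1, 1.3125, 1.625, 1.9375, 2.25, 2.5625, 2.875, 3.1875.
g(1) = 5, g(1.3125) = 6.85546875, g(1.625) = 9.296875, g(1.9375) = 12.32421875, g(2.25) = 15.9375, g(2.5625) = 20.13671875, g(2.875) = 24.921875, g(3.1875) = 30.29296875.
Sum = Δs · [g(1) + g(1.3125) + g(1.625) + ...].
Sum ≈ 38.989.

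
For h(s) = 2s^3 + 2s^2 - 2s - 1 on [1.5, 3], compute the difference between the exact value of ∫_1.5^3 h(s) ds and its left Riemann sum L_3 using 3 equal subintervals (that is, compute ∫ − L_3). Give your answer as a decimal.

Exact integral: ∫_1.5^3 h(s) ds = 45.46875.
L_3 = 32.
Error = 45.46875 − 32 = 13.46875.

13.46875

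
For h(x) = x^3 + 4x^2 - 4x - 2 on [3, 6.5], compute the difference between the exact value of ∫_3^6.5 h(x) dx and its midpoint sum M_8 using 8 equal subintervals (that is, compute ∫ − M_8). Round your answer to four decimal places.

Exact integral: ∫_3^6.5 h(x) dx ≈ 682.682292.
M_8 ≈ 681.663452.
Error ≈ 682.682292 − 681.663452 ≈ 1.0188.

1.0188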